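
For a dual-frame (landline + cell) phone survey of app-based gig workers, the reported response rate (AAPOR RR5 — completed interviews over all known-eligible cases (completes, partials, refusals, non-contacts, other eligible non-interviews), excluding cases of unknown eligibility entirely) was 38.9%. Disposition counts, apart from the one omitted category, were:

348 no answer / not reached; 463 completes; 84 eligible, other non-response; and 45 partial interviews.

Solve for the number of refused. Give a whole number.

RR5 = 463 / D = 0.389
D = 463 / 0.389 = 1190.2
Rest of base = 940
refused = 1190.2 − 940 ≈ 250

250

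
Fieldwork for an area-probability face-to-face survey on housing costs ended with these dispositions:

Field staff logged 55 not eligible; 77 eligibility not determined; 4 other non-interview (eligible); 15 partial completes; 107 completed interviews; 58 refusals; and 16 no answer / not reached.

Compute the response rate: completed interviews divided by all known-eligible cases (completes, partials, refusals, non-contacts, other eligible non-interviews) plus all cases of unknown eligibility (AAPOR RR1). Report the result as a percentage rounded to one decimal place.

38.6%

Numerator = 107
Base = 107 + 15 + 58 + 16 + 4 + 77 = 277
RR1 = 107 / 277 = 0.3863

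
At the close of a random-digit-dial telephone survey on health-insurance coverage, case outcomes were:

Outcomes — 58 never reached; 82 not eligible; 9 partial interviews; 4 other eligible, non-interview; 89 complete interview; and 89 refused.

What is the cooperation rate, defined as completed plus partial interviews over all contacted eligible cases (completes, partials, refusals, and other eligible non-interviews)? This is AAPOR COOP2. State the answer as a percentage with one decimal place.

Num = 89 + 9 = 98
Base = 89 + 9 + 89 + 4 = 191
COOP2 = 98 / 191 = 0.5131

51.3%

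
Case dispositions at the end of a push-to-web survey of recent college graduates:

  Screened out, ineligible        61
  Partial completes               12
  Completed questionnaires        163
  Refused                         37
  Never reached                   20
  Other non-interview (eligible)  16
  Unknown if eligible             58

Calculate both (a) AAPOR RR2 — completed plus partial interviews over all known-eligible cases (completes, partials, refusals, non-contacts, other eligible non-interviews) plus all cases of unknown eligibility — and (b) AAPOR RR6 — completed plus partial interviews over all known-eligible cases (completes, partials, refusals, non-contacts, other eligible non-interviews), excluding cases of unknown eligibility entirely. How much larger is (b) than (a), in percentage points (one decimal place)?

13.4

Numerator = 163 + 12 = 175
Denominator = 163 + 12 + 37 + 20 + 16 + 58 = 306
RR2 = 175 / 306 = 0.5719
Denominator = 163 + 12 + 37 + 20 + 16 = 248
RR6 = 175 / 248 = 0.7056
Difference = 70.56 − 57.19 = 13.37 percentage points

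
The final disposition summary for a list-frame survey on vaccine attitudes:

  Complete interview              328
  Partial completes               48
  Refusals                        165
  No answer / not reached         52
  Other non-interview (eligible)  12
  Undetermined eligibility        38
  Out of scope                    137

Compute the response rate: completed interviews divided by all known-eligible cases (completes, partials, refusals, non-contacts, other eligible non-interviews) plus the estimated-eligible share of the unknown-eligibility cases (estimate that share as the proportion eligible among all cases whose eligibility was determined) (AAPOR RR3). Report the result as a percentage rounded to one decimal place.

Num → 328
Eligible (known) → 328 + 48 + 165 + 52 + 12 = 605
e = 605 / (605 + 137) = 605 / 742 = 0.8154
Eligible share of unknowns → 0.8154 × 38 = 30.99
Denominator → 605 + 30.99 = 635.99
RR3 = 328 / 635.99 = 0.5157

51.6%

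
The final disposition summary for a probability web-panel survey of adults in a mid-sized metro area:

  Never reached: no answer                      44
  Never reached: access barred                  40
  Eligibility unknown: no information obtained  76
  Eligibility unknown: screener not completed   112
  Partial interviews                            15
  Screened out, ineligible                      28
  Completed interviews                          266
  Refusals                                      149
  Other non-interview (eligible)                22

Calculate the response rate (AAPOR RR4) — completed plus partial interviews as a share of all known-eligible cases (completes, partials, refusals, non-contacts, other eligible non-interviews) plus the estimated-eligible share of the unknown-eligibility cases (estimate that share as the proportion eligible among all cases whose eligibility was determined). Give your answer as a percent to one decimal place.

Never reached = 44 + 40 = 84
Eligibility not determined = 112 + 76 = 188
Numerator = 266 + 15 = 281
Known eligible = 266 + 15 + 149 + 84 + 22 = 536
e = 536 / (536 + 28) = 536 / 564 = 0.9504
e × U = 0.9504 × 188 = 178.68
Denom = 536 + 178.68 = 714.68
RR4 = 281 / 714.68 = 0.3932

39.3%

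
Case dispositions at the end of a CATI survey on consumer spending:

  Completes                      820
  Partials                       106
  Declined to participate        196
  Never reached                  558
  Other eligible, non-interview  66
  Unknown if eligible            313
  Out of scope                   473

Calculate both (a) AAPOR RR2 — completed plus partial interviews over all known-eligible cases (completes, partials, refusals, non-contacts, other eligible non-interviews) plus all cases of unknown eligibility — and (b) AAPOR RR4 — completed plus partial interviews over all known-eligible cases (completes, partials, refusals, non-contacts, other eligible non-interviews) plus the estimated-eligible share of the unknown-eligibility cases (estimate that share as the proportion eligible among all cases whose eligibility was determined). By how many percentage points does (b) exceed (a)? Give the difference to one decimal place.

Numerator = 820 + 106 = 926
Denominator = 820 + 106 + 196 + 558 + 66 + 313 = 2059
RR2 = 926 / 2059 = 0.4497
Eligible (known) = 820 + 106 + 196 + 558 + 66 = 1746
e = 1746 / (1746 + 473) = 1746 / 2219 = 0.7868
Eligible share of unknowns = 0.7868 × 313 = 246.27
Denominator = 1746 + 246.27 = 1992.27
RR4 = 926 / 1992.27 = 0.4648
Difference = 46.48 − 44.97 = 1.51 percentage points

1.5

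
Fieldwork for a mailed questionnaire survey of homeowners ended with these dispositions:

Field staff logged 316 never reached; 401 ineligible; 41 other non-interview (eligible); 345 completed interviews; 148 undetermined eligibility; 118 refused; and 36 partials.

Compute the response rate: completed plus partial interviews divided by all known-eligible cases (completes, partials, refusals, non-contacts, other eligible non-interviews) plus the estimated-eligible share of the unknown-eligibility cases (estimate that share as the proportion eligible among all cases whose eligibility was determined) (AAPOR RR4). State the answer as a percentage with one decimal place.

Num → 345 + 36 = 381
Eligible (known) → 345 + 36 + 118 + 316 + 41 = 856
e = 856 / (856 + 401) = 856 / 1257 = 0.6810
e × U → 0.6810 × 148 = 100.79
Denom → 856 + 100.79 = 956.79
RR4 = 381 / 956.79 = 0.3982

39.8%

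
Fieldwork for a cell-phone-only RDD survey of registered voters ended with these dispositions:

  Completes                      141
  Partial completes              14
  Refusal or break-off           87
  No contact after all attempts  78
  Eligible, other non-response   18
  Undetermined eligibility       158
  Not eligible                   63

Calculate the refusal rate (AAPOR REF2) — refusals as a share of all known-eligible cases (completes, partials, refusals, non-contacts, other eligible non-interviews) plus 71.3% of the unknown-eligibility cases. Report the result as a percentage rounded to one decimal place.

19.3%

Num: 87
Eligible (known): 141 + 14 + 87 + 78 + 18 = 338
Estimated eligible among unknowns: 0.7130 × 158 = 112.65
Base: 338 + 112.65 = 450.65
REF2 = 87 / 450.65 = 0.1931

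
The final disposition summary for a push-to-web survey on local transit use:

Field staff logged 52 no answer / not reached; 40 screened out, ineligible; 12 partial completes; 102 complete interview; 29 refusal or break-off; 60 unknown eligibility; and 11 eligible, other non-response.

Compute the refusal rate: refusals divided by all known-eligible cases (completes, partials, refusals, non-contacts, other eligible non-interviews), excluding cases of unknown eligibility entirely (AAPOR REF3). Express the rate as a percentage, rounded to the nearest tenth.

Numerator → 29
Base → 102 + 12 + 29 + 52 + 11 = 206
REF3 = 29 / 206 = 0.1408

14.1%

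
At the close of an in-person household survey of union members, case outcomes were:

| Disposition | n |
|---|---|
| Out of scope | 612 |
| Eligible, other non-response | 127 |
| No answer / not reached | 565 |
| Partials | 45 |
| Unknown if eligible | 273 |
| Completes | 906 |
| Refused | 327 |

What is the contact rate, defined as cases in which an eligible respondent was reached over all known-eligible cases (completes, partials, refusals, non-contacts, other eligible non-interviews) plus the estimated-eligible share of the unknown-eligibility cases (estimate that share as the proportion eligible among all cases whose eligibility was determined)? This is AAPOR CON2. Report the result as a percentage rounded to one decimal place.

64.5%

Top: 906 + 45 + 327 + 127 = 1405
Known eligible: 906 + 45 + 327 + 565 + 127 = 1970
e = 1970 / (1970 + 612) = 1970 / 2582 = 0.7630
Estimated eligible among unknowns: 0.7630 × 273 = 208.30
Denominator: 1970 + 208.30 = 2178.30
CON2 = 1405 / 2178.30 = 0.6450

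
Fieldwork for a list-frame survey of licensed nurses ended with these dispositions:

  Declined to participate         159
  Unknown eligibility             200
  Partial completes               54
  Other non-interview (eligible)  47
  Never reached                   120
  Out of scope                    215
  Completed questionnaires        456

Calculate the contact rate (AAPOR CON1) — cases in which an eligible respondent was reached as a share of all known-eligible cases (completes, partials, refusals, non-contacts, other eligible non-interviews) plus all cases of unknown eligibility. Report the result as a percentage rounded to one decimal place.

69.1%

Numerator → 456 + 54 + 159 + 47 = 716
Denominator → 456 + 54 + 159 + 120 + 47 + 200 = 1036
CON1 = 716 / 1036 = 0.6911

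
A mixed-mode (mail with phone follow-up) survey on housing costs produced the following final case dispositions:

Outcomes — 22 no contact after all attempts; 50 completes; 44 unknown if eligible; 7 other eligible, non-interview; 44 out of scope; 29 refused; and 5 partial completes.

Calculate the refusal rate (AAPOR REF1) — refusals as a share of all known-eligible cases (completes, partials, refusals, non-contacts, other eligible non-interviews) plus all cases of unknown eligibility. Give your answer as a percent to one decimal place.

18.5%

Numerator = 29
Denom = 50 + 5 + 29 + 22 + 7 + 44 = 157
REF1 = 29 / 157 = 0.1847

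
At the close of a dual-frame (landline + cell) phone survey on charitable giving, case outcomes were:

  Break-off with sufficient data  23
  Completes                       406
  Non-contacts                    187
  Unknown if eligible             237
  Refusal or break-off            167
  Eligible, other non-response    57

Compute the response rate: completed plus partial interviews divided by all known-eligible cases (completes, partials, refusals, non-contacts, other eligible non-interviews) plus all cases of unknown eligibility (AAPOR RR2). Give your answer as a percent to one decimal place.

Numerator: 406 + 23 = 429
Base: 406 + 23 + 167 + 187 + 57 + 237 = 1077
RR2 = 429 / 1077 = 0.3983

39.8%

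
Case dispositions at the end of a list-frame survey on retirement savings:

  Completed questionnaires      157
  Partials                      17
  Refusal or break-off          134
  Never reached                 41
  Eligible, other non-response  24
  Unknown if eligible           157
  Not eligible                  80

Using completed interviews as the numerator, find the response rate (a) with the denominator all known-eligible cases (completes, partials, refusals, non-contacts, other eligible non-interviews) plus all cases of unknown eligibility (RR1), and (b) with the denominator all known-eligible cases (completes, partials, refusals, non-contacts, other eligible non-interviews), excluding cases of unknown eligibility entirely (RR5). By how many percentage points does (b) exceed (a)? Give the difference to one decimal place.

12.5

Numerator: 157
Denom: 157 + 17 + 134 + 41 + 24 + 157 = 530
RR1 = 157 / 530 = 0.2962
Denom: 157 + 17 + 134 + 41 + 24 = 373
RR5 = 157 / 373 = 0.4209
Difference = 42.09 − 29.62 = 12.47 percentage points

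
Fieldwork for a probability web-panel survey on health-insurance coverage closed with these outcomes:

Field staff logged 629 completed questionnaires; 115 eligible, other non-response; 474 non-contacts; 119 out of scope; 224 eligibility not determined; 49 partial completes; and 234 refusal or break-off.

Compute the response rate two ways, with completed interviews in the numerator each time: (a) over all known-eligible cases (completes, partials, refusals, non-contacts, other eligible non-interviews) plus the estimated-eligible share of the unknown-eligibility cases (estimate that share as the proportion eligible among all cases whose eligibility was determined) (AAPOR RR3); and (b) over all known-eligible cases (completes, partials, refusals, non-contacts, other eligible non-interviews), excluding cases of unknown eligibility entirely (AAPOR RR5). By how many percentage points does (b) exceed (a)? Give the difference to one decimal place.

Numerator = 629
Determined eligible = 629 + 49 + 234 + 474 + 115 = 1501
e = 1501 / (1501 + 119) = 1501 / 1620 = 0.9265
e × U = 0.9265 × 224 = 207.54
Base = 1501 + 207.54 = 1708.54
RR3 = 629 / 1708.54 = 0.3682
Base = 629 + 49 + 234 + 474 + 115 = 1501
RR5 = 629 / 1501 = 0.4191
Difference = 41.91 − 36.82 = 5.09 percentage points

5.1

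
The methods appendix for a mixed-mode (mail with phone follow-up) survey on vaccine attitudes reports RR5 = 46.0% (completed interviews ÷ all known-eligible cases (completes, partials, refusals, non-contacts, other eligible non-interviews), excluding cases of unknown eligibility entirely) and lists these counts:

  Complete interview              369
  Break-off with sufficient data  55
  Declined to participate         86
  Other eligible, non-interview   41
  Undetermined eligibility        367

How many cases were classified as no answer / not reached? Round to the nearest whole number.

251

RR5 = 369 / D = 0.460
D = 369 / 0.460 = 802.2
Rest of base = 551
no answer / not reached = 802.2 − 551 ≈ 251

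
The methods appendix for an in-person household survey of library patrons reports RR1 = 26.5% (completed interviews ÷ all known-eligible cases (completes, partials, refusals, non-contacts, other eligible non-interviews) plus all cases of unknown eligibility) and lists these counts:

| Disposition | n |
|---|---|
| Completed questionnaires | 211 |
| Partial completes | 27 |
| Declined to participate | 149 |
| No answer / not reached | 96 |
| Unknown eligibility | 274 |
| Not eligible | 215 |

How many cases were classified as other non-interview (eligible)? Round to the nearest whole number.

RR1 = 211 / D = 0.265
D = 211 / 0.265 = 796.2
Rest of base = 757
other non-interview (eligible) = 796.2 − 757 ≈ 39

39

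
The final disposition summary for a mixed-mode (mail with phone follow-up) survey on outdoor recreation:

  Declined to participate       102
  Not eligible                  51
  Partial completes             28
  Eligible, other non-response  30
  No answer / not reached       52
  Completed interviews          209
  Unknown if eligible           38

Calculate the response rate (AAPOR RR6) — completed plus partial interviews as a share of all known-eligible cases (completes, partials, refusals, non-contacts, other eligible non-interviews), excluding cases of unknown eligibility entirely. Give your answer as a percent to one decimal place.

56.3%

Top → 209 + 28 = 237
Denominator → 209 + 28 + 102 + 52 + 30 = 421
RR6 = 237 / 421 = 0.5629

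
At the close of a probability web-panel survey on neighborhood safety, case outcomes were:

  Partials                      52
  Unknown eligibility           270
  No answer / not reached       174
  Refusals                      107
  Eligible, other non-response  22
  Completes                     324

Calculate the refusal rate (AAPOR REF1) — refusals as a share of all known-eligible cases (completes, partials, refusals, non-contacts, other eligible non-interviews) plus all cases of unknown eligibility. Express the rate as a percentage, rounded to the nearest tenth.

11.3%

Top = 107
Denominator = 324 + 52 + 107 + 174 + 22 + 270 = 949
REF1 = 107 / 949 = 0.1128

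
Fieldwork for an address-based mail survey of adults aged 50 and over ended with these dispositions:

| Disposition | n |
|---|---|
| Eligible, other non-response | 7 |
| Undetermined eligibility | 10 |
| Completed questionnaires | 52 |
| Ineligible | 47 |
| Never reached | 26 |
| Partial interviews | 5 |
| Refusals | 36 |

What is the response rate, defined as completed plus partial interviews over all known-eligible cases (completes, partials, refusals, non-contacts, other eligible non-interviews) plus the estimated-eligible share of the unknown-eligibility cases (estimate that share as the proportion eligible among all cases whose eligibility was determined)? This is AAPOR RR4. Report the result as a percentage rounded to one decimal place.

42.8%

Numerator: 52 + 5 = 57
Eligible (known): 52 + 5 + 36 + 26 + 7 = 126
e = 126 / (126 + 47) = 126 / 173 = 0.7283
e × U: 0.7283 × 10 = 7.28
Denom: 126 + 7.28 = 133.28
RR4 = 57 / 133.28 = 0.4277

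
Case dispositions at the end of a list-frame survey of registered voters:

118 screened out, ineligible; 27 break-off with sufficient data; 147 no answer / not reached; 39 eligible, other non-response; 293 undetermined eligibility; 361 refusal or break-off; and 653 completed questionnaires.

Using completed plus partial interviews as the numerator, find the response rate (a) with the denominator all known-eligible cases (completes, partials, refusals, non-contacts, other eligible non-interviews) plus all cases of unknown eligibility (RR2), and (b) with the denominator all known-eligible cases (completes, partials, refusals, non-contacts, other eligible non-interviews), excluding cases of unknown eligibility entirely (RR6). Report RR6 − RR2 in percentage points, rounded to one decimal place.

10.7

Top → 653 + 27 = 680
Denom → 653 + 27 + 361 + 147 + 39 + 293 = 1520
RR2 = 680 / 1520 = 0.4474
Denom → 653 + 27 + 361 + 147 + 39 = 1227
RR6 = 680 / 1227 = 0.5542
Difference = 55.42 − 44.74 = 10.68 percentage points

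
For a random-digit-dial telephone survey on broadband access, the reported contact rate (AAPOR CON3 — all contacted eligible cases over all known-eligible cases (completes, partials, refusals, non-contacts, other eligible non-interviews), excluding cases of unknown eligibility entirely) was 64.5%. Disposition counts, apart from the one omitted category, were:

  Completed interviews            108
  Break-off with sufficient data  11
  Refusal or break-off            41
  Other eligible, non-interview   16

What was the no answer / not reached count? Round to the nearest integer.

Top: 108 + 11 + 41 + 16 = 176
CON3 = 176 / D = 0.645
D = 176 / 0.645 = 272.9
Remaining denominator categories sum to 176
no answer / not reached = 272.9 − 176 ≈ 97

97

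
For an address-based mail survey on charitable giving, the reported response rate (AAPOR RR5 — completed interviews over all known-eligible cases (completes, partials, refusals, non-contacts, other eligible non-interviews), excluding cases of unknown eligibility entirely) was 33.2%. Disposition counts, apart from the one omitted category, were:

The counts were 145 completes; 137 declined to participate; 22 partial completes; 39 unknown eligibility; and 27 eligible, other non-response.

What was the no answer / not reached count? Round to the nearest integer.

RR5 = 145 / D = 0.332
D = 145 / 0.332 = 436.7
Other denominator terms total 331
no answer / not reached = 436.7 − 331 ≈ 106

106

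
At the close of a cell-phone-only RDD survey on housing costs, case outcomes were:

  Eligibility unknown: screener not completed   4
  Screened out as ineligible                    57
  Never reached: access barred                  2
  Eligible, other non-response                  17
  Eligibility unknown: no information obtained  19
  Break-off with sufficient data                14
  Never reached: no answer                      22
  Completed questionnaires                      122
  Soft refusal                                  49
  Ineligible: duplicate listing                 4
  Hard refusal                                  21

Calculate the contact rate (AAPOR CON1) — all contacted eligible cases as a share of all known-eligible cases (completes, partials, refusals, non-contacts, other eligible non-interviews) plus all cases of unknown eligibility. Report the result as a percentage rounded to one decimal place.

82.6%

Declined to participate = 21 + 49 = 70
Non-contacts = 22 + 2 = 24
Unknown eligibility = 4 + 19 = 23
Not eligible = 57 + 4 = 61
Numerator = 122 + 14 + 70 + 17 = 223
Denom = 122 + 14 + 70 + 24 + 17 + 23 = 270
CON1 = 223 / 270 = 0.8259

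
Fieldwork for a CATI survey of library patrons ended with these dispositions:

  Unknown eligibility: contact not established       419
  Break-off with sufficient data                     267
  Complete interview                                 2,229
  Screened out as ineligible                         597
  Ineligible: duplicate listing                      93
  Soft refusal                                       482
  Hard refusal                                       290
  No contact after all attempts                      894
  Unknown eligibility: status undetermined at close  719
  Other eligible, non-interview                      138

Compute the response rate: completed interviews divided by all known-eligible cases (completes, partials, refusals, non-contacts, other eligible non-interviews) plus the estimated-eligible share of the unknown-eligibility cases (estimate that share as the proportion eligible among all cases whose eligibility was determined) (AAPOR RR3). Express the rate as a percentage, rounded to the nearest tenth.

Refusal or break-off = 290 + 482 = 772
Unknown eligibility = 419 + 719 = 1138
Out of scope = 597 + 93 = 690
Num = 2229
Known eligible = 2229 + 267 + 772 + 894 + 138 = 4300
e = 4300 / (4300 + 690) = 4300 / 4990 = 0.8617
Eligible share of unknowns = 0.8617 × 1138 = 980.61
Denom = 4300 + 980.61 = 5280.61
RR3 = 2229 / 5280.61 = 0.4221

42.2%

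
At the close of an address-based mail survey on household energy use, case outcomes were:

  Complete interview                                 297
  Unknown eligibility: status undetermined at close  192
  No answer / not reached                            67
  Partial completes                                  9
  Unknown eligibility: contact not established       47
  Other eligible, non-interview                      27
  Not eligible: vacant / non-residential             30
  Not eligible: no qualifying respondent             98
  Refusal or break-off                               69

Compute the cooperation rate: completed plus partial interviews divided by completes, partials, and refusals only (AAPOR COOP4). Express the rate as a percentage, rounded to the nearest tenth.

Unknown eligibility = 47 + 192 = 239
Not eligible = 98 + 30 = 128
Top: 297 + 9 = 306
Denominator: 297 + 9 + 69 = 375
COOP4 = 306 / 375 = 0.8160

81.6%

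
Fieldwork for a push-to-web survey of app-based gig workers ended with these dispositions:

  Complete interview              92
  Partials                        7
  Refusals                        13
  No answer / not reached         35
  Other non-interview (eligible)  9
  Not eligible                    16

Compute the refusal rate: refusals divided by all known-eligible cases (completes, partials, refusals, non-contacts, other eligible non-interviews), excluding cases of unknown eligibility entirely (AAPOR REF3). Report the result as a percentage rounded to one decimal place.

8.3%

Num = 13
Base = 92 + 7 + 13 + 35 + 9 = 156
REF3 = 13 / 156 = 0.0833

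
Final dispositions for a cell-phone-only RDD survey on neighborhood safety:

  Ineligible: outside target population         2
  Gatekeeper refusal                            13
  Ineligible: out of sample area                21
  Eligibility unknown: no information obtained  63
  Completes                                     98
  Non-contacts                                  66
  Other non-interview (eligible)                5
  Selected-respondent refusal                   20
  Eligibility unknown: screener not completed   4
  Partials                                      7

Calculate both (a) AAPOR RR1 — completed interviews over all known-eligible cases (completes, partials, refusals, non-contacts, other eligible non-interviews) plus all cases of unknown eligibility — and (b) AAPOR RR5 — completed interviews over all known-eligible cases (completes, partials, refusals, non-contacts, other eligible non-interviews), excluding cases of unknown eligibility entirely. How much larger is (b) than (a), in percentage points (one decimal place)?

11.4

Declined to participate = 13 + 20 = 33
Undetermined eligibility = 4 + 63 = 67
Not eligible = 2 + 21 = 23
Num → 98
Denom → 98 + 7 + 33 + 66 + 5 + 67 = 276
RR1 = 98 / 276 = 0.3551
Denom → 98 + 7 + 33 + 66 + 5 = 209
RR5 = 98 / 209 = 0.4689
Difference = 46.89 − 35.51 = 11.38 percentage points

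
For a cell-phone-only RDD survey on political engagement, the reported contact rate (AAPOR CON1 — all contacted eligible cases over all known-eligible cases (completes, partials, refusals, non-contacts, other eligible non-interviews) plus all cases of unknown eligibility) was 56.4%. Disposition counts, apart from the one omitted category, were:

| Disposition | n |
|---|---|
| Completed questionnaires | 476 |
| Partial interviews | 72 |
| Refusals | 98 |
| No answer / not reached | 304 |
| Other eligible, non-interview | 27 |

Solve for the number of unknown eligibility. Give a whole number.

Top: 476 + 72 + 98 + 27 = 673
CON1 = 673 / D = 0.564
D = 673 / 0.564 = 1193.3
Other denominator terms total 977
unknown eligibility = 1193.3 − 977 ≈ 216

216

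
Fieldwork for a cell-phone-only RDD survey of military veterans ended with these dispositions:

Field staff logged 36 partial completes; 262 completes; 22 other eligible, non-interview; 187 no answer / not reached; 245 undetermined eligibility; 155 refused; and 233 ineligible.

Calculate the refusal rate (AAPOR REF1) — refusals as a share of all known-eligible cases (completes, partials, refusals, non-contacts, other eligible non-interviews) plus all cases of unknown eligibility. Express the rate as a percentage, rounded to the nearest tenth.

17.1%

Numerator → 155
Denom → 262 + 36 + 155 + 187 + 22 + 245 = 907
REF1 = 155 / 907 = 0.1709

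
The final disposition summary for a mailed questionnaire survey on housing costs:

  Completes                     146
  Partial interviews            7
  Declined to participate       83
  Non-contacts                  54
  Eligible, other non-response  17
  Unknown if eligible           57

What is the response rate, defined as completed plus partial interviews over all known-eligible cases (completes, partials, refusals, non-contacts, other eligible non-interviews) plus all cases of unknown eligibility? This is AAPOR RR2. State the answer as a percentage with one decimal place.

42.0%

Numerator → 146 + 7 = 153
Denominator → 146 + 7 + 83 + 54 + 17 + 57 = 364
RR2 = 153 / 364 = 0.4203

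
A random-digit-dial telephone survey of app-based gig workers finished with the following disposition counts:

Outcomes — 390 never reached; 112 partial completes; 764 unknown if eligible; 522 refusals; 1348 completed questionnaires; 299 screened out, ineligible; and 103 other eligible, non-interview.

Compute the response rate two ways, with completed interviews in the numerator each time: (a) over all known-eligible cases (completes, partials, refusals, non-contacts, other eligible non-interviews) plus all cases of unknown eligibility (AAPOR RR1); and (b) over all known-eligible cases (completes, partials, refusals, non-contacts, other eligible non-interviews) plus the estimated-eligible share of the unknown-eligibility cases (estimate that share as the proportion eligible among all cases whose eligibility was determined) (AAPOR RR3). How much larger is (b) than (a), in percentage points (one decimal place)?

Top → 1348
Base → 1348 + 112 + 522 + 390 + 103 + 764 = 3239
RR1 = 1348 / 3239 = 0.4162
Determined eligible → 1348 + 112 + 522 + 390 + 103 = 2475
e = 2475 / (2475 + 299) = 2475 / 2774 = 0.8922
Eligible share of unknowns → 0.8922 × 764 = 681.64
Base → 2475 + 681.64 = 3156.64
RR3 = 1348 / 3156.64 = 0.4270
Difference = 42.70 − 41.62 = 1.08 percentage points

1.1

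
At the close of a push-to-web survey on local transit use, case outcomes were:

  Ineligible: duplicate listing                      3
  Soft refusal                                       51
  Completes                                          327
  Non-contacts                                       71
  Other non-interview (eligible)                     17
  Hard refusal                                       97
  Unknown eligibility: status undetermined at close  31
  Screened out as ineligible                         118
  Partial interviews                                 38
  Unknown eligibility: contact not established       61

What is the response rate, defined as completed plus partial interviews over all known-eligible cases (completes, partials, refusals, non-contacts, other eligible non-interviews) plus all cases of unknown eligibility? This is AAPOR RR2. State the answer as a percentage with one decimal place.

Refused = 97 + 51 = 148
Undetermined eligibility = 61 + 31 = 92
Screened out, ineligible = 118 + 3 = 121
Numerator: 327 + 38 = 365
Denominator: 327 + 38 + 148 + 71 + 17 + 92 = 693
RR2 = 365 / 693 = 0.5267

52.7%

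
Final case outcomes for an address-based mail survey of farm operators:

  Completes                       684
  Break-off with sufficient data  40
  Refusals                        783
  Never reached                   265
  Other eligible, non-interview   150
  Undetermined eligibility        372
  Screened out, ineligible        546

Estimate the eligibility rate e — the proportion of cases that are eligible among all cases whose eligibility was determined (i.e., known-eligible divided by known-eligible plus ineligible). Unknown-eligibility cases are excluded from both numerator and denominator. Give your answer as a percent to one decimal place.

77.9%

Determined eligible → 684 + 40 + 783 + 265 + 150 = 1922
e = 1922 / (1922 + 546) = 1922 / 2468 = 0.7788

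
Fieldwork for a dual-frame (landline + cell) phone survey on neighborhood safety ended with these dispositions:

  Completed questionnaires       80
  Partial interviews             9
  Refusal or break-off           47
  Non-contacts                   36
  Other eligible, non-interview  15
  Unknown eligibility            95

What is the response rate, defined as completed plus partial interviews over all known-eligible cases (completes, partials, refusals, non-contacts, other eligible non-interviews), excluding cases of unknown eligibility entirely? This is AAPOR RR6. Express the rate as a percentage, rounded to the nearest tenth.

Numerator = 80 + 9 = 89
Base = 80 + 9 + 47 + 36 + 15 = 187
RR6 = 89 / 187 = 0.4759

47.6%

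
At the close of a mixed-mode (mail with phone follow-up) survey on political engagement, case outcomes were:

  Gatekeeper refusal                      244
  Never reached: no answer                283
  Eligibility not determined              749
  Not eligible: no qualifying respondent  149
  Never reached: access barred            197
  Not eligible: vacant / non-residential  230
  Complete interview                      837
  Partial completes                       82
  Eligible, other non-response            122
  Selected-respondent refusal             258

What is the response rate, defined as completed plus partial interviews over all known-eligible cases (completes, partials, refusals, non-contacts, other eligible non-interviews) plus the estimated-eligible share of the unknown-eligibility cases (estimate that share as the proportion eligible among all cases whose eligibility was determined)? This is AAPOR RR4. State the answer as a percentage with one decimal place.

Declined to participate = 244 + 258 = 502
No contact after all attempts = 283 + 197 = 480
Screened out, ineligible = 149 + 230 = 379
Numerator → 837 + 82 = 919
Known eligible → 837 + 82 + 502 + 480 + 122 = 2023
e = 2023 / (2023 + 379) = 2023 / 2402 = 0.8422
Estimated eligible among unknowns → 0.8422 × 749 = 630.81
Denom → 2023 + 630.81 = 2653.81
RR4 = 919 / 2653.81 = 0.3463

34.6%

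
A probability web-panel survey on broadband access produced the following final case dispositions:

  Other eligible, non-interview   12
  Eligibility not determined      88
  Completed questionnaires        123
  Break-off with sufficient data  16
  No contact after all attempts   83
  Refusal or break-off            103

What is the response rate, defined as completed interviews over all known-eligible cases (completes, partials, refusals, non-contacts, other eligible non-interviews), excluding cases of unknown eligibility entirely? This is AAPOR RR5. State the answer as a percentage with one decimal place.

36.5%

Numerator → 123
Denom → 123 + 16 + 103 + 83 + 12 = 337
RR5 = 123 / 337 = 0.3650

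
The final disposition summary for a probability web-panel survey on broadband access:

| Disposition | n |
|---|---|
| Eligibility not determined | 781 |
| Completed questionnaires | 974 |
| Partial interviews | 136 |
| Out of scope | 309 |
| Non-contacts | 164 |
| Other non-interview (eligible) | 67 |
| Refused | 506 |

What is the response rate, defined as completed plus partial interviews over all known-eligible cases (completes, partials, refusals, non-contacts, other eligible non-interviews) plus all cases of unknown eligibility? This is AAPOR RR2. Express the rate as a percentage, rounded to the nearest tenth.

42.2%

Num = 974 + 136 = 1110
Denom = 974 + 136 + 506 + 164 + 67 + 781 = 2628
RR2 = 1110 / 2628 = 0.4224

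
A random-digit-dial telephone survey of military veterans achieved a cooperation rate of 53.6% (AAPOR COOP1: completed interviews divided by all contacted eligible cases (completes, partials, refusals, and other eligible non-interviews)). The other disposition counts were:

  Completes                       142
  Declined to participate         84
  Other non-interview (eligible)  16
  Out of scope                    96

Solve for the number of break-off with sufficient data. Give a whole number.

23

COOP1 = 142 / D = 0.536
D = 142 / 0.536 = 264.9
Other denominator terms total 242
break-off with sufficient data = 264.9 − 242 ≈ 23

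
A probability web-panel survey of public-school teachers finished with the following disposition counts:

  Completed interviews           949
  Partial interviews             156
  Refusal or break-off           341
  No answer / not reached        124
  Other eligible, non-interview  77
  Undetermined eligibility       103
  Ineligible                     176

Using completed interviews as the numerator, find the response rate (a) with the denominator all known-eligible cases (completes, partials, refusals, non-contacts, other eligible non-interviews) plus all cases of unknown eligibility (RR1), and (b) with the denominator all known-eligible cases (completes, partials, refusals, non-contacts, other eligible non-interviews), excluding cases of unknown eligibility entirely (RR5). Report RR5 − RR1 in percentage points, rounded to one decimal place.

Top: 949
Base: 949 + 156 + 341 + 124 + 77 + 103 = 1750
RR1 = 949 / 1750 = 0.5423
Base: 949 + 156 + 341 + 124 + 77 = 1647
RR5 = 949 / 1647 = 0.5762
Difference = 57.62 − 54.23 = 3.39 percentage points

3.4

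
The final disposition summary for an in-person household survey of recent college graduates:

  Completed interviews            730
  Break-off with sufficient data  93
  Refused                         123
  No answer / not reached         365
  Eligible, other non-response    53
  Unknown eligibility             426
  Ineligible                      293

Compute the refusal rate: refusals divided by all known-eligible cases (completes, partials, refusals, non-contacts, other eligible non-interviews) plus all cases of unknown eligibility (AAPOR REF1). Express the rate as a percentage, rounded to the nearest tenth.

6.9%

Top: 123
Denominator: 730 + 93 + 123 + 365 + 53 + 426 = 1790
REF1 = 123 / 1790 = 0.0687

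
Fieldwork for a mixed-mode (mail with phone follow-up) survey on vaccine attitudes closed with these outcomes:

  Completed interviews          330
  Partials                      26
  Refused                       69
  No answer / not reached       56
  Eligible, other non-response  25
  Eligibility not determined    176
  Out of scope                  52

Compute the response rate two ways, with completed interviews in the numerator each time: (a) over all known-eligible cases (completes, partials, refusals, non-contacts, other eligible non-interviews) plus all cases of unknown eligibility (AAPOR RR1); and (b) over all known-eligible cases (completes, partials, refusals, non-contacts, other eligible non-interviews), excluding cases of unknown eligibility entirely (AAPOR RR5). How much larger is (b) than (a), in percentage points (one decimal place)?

16.8

Num → 330
Base → 330 + 26 + 69 + 56 + 25 + 176 = 682
RR1 = 330 / 682 = 0.4839
Base → 330 + 26 + 69 + 56 + 25 = 506
RR5 = 330 / 506 = 0.6522
Difference = 65.22 − 48.39 = 16.83 percentage points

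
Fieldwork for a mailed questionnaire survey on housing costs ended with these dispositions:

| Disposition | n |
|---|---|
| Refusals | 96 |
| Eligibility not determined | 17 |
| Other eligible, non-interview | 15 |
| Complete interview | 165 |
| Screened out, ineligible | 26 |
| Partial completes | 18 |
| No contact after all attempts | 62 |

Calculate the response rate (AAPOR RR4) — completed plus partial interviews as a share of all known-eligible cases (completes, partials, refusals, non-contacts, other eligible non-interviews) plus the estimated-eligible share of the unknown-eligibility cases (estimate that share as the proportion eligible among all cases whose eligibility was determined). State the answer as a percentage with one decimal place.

49.2%

Num = 165 + 18 = 183
Eligible (known) = 165 + 18 + 96 + 62 + 15 = 356
e = 356 / (356 + 26) = 356 / 382 = 0.9319
Estimated eligible among unknowns = 0.9319 × 17 = 15.84
Denominator = 356 + 15.84 = 371.84
RR4 = 183 / 371.84 = 0.4921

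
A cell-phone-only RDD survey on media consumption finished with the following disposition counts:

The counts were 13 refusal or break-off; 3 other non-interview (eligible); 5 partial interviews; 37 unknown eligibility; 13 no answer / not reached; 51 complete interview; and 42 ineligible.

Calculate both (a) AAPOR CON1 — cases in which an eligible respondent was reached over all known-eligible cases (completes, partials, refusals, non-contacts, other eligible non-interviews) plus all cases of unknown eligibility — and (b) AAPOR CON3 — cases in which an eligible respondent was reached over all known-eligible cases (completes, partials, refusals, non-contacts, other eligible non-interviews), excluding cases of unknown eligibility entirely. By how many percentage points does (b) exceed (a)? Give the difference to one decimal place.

25.7

Top = 51 + 5 + 13 + 3 = 72
Denom = 51 + 5 + 13 + 13 + 3 + 37 = 122
CON1 = 72 / 122 = 0.5902
Denom = 51 + 5 + 13 + 13 + 3 = 85
CON3 = 72 / 85 = 0.8471
Difference = 84.71 − 59.02 = 25.69 percentage points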